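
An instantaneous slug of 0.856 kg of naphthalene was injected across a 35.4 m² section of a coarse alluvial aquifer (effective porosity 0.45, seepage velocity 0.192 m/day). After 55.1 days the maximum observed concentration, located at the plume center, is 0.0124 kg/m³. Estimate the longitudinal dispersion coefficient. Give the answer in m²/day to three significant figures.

0.0271 m²/day

At the plume center C_max = M/(n_e·A·√(4πDt)), so D = M²/(4πt·(n_e·A·C_max)²).
n_e·A·C_max = 0.45 × 35.4 × 0.0124 = 0.1975 kg/m.
D = 0.856²/(4π × 55.1 × 0.1975²) = 0.0271 m²/day.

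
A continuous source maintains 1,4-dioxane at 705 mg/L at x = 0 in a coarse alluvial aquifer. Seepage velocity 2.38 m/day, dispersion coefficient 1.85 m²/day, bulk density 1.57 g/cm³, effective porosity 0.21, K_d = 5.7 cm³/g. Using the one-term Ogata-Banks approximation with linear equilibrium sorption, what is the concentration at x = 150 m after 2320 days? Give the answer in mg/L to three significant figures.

Retardation factor R = 1 + ρ_b·K_d/n = 1 + 1.57 × 5.7/0.21 = 43.61.
Sorption retards both mechanisms: v_R = v/R = 0.05457 m/day, D_R = D/R = 0.04242 m²/day.
v_R·t = 0.05457 × 2320 = 126.6024 m; 2√(D_R t) = 19.84 m; argument = (150 − 126.6024)/19.84 = 1.179.
C = C₀ × ½·erfc(1.179) = 705 × 0.04772 = 33.6 mg/L.

33.6 mg/L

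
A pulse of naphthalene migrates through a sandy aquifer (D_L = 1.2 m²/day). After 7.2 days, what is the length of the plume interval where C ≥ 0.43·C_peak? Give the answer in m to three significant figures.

10.8 m

The plume is Gaussian with σ = √(2Dt) = √(2 × 1.2 × 7.2) = 4.157 m.
C/C_peak = exp(−Δx²/(2σ²)) = 0.43 ⇒ Δx = σ·√(−2 ln 0.43) = 4.157 × 1.299 = 5.400 m.
Width = 2Δx = 10.8 m.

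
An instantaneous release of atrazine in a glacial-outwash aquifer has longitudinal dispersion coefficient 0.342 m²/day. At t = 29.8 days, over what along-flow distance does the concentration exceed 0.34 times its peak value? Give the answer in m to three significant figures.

13.3 m

The plume is Gaussian with σ = √(2Dt) = √(2 × 0.342 × 29.8) = 4.515 m.
C/C_peak = exp(−Δx²/(2σ²)) = 0.34 ⇒ Δx = σ·√(−2 ln 0.34) = 4.515 × 1.469 = 6.633 m.
Width = 2Δx = 13.3 m.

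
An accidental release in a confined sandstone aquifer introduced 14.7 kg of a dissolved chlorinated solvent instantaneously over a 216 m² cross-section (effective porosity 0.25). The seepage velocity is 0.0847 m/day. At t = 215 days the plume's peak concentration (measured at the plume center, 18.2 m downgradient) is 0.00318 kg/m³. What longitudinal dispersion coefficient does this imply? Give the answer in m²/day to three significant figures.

2.71 m²/day

At the plume center C_max = M/(n_e·A·√(4πDt)), so D = M²/(4πt·(n_e·A·C_max)²).
n_e·A·C_max = 0.25 × 216 × 0.00318 = 0.1717 kg/m.
D = 14.7²/(4π × 215 × 0.1717²) = 2.71 m²/day.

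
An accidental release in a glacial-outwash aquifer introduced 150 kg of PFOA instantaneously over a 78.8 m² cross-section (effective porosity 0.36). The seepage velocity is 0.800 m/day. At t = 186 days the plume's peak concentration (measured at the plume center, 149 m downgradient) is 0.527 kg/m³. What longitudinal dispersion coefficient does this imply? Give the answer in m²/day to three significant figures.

0.0431 m²/day

At the plume center C_max = M/(n_e·A·√(4πDt)), so D = M²/(4πt·(n_e·A·C_max)²).
n_e·A·C_max = 0.36 × 78.8 × 0.527 = 14.95 kg/m.
D = 150²/(4π × 186 × 14.95²) = 0.0431 m²/day.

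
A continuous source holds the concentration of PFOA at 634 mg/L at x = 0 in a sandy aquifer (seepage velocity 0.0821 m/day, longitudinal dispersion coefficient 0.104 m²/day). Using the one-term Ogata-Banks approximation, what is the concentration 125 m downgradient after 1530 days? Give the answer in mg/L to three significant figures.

326 mg/L

For a continuous step input, C/C₀ ≈ ½·erfc((x−vt)/(2√(Dt))).
vt = 0.0821 × 1530 = 125.613 m and 2√(Dt) = 2√(0.104 × 1530) = 25.23 m.
Argument (x−vt)/(2√(Dt)) = (125 − 125.613)/25.23 = -0.02430; ½·erfc(-0.02430) = 0.5137.
C = 634 × 0.5137 = 326 mg/L.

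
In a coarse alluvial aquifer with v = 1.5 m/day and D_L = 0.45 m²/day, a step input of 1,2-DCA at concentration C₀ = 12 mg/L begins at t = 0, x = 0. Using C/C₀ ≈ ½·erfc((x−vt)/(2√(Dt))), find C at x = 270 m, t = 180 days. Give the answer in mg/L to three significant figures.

6.00 mg/L

For a continuous step input, C/C₀ ≈ ½·erfc((x−vt)/(2√(Dt))).
vt = 1.5 × 180 = 270 m and 2√(Dt) = 2√(0.45 × 180) = 18.00 m.
Argument (x−vt)/(2√(Dt)) = (270 − 270)/18.00 = 0; ½·erfc(0) = 0.5000.
C = 12 × 0.5000 = 6.00 mg/L.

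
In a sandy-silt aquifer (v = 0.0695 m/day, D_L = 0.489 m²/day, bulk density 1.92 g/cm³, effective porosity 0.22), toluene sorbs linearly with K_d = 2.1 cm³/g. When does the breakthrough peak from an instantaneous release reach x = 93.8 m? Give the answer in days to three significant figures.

24200 days

Retardation factor R = 1 + ρ_b·K_d/n = 1 + 1.92 × 2.1/0.22 = 19.33.
Sorption retards both mechanisms: v_R = v/R = 0.003595 m/day, D_R = D/R = 0.02530 m²/day.
Peak time from v_R²t² + 2D_R t − x² = 0: t = (√(D_R² + v_R²x²) − D_R)/v_R².
√(D_R² + v_R²x²) = √(0.02530² + 0.003595² × 93.8²) = 0.3382; v_R² = 1.292e-05.
t = (0.3382 − 0.02530)/1.292e-05 = 24200 days.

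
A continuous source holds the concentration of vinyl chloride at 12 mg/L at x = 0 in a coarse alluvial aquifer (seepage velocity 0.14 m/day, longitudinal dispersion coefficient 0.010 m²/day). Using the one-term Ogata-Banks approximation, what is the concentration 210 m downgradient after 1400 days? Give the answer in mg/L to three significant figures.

0.0489 mg/L

For a continuous step input, C/C₀ ≈ ½·erfc((x−vt)/(2√(Dt))).
vt = 0.14 × 1400 = 196 m and 2√(Dt) = 2√(0.010 × 1400) = 7.483 m.
Argument (x−vt)/(2√(Dt)) = (210 − 196)/7.483 = 1.871; ½·erfc(1.871) = 0.004073.
C = 12 × 0.004073 = 0.0489 mg/L.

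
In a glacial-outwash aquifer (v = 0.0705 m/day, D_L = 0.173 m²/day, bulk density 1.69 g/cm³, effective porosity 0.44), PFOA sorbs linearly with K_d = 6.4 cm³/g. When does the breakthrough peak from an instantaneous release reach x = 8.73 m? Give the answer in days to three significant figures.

Retardation factor R = 1 + ρ_b·K_d/n = 1 + 1.69 × 6.4/0.44 = 25.58.
Sorption retards both mechanisms: v_R = v/R = 0.002756 m/day, D_R = D/R = 0.006763 m²/day.
Peak time from v_R²t² + 2D_R t − x² = 0: t = (√(D_R² + v_R²x²) − D_R)/v_R².
√(D_R² + v_R²x²) = √(0.006763² + 0.002756² × 8.73²) = 0.02499; v_R² = 7.596e-06.
t = (0.02499 − 0.006763)/7.596e-06 = 2400 days.

2400 days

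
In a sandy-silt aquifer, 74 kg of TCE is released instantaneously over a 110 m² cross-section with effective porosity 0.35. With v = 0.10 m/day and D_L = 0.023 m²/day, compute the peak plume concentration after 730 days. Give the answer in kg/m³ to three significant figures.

The peak of an instantaneous 1D plume sits at x = vt; there the Gaussian factor is 1 and C_max = M/(n_e·A·√(4πDt)), where n_e·A is the pore area the mass is dissolved in.
√(4πDt) = √(4π × 0.023 × 730) = 14.53 m, so C_max = 74/(0.35 × 110 × 14.53) = 0.132 kg/m³.

0.132 kg/m³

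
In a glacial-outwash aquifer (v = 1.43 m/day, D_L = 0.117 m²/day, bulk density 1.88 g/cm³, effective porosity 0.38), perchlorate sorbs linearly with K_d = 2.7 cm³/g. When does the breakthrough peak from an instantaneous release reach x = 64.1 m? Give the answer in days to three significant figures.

Retardation factor R = 1 + ρ_b·K_d/n = 1 + 1.88 × 2.7/0.38 = 14.36.
Sorption retards both mechanisms: v_R = v/R = 0.09958 m/day, D_R = D/R = 0.008148 m²/day.
Peak time from v_R²t² + 2D_R t − x² = 0: t = (√(D_R² + v_R²x²) − D_R)/v_R².
√(D_R² + v_R²x²) = √(0.008148² + 0.09958² × 64.1²) = 6.383; v_R² = 0.009916.
t = (6.383 − 0.008148)/0.009916 = 643 days.

643 days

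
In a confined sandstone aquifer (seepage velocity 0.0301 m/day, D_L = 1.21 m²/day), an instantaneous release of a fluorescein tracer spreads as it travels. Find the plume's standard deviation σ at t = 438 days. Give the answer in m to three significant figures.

32.6 m

Dispersive spreading gives a Gaussian with σ² = 2Dt; advection only shifts the center.
σ = √(2 × 1.21 × 438) = 32.6 m.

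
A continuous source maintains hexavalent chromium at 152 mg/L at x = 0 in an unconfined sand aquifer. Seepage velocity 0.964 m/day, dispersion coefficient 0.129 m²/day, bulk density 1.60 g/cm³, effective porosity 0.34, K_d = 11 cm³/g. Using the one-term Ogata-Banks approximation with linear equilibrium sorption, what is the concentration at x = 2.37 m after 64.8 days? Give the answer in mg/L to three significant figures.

2.67 mg/L

Retardation factor R = 1 + ρ_b·K_d/n = 1 + 1.60 × 11/0.34 = 52.76.
Sorption retards both mechanisms: v_R = v/R = 0.01827 m/day, D_R = D/R = 0.002445 m²/day.
v_R·t = 0.01827 × 64.8 = 1.183896 m; 2√(D_R t) = 0.7961 m; argument = (2.37 − 1.183896)/0.7961 = 1.490.
C = C₀ × ½·erfc(1.490) = 152 × 0.01755 = 2.67 mg/L.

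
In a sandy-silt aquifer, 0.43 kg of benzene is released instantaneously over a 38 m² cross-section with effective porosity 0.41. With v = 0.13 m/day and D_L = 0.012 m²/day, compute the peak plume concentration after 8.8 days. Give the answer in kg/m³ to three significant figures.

0.0240 kg/m³

The peak of an instantaneous 1D plume sits at x = vt; there the Gaussian factor is 1 and C_max = M/(n_e·A·√(4πDt)), where n_e·A is the pore area the mass is dissolved in.
√(4πDt) = √(4π × 0.012 × 8.8) = 1.152 m, so C_max = 0.43/(0.41 × 38 × 1.152) = 0.0240 kg/m³.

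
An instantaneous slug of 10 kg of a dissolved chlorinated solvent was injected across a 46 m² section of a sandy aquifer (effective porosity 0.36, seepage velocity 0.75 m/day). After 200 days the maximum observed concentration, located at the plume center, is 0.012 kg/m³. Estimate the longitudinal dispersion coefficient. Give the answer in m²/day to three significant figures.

1.01 m²/day

At the plume center C_max = M/(n_e·A·√(4πDt)), so D = M²/(4πt·(n_e·A·C_max)²).
n_e·A·C_max = 0.36 × 46 × 0.012 = 0.1987 kg/m.
D = 10²/(4π × 200 × 0.1987²) = 1.01 m²/day.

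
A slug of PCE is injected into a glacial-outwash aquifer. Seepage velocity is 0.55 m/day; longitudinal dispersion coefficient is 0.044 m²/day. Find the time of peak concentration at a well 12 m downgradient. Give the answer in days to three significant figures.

For the 1D instantaneous-source solution, setting ∂C/∂t = 0 at fixed x gives v²t² + 2Dt − x² = 0, so t = (√(D² + v²x²) − D)/v².
√(D² + v²x²) = √(0.044² + 0.55² × 12²) = 6.600; v² = 0.3025.
t = (6.600 − 0.044)/0.3025 = 21.7 days (vs. the pure-advection estimate x/v = 21.8 d).

21.7 days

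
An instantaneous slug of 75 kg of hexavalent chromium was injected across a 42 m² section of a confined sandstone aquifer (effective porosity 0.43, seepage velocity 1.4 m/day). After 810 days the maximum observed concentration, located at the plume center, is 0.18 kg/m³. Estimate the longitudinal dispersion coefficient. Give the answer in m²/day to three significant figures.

At the plume center C_max = M/(n_e·A·√(4πDt)), so D = M²/(4πt·(n_e·A·C_max)²).
n_e·A·C_max = 0.43 × 42 × 0.18 = 3.251 kg/m.
D = 75²/(4π × 810 × 3.251²) = 0.0523 m²/day.

0.0523 m²/day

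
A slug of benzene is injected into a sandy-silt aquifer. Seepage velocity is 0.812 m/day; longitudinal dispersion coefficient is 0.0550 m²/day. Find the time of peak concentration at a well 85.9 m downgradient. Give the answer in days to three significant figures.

106 days

For the 1D instantaneous-source solution, setting ∂C/∂t = 0 at fixed x gives v²t² + 2Dt − x² = 0, so t = (√(D² + v²x²) − D)/v².
√(D² + v²x²) = √(0.0550² + 0.812² × 85.9²) = 69.75; v² = 0.659344.
t = (69.75 − 0.0550)/0.659344 = 106 days (vs. the pure-advection estimate x/v = 106 d).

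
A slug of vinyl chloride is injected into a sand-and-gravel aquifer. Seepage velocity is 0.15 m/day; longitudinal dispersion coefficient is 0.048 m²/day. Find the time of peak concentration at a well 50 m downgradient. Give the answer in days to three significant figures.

For the 1D instantaneous-source solution, setting ∂C/∂t = 0 at fixed x gives v²t² + 2Dt − x² = 0, so t = (√(D² + v²x²) − D)/v².
√(D² + v²x²) = √(0.048² + 0.15² × 50²) = 7.500; v² = 0.0225.
t = (7.500 − 0.048)/0.0225 = 331 days (vs. the pure-advection estimate x/v = 333 d).

331 days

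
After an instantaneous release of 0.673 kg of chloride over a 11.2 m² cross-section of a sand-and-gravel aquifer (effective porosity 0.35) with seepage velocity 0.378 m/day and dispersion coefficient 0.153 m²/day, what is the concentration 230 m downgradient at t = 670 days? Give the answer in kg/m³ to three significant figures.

For an instantaneous plane source, C(x,t) = M/(n_e·A·√(4πDt)) · exp(−(x−vt)²/(4Dt)), with n_e·A the pore (flow) area.
Plume center vt = 0.378 × 670 = 253.26 m, so the well at 230 m is 23.26 m upgradient of the peak.
√(4πDt) = 35.89 m, giving peak height M/(n_e·A·√(4πDt)) = 0.673/(0.35 × 11.2 × 35.89) = 0.004784 kg/m³.
(x−vt)²/(4Dt) = (-23.26)²/(4 × 0.153 × 670) = 1.319; exp(−1.319) = 0.2674.
C = 0.004784 × 0.2674 = 0.00128 kg/m³.

0.00128 kg/m³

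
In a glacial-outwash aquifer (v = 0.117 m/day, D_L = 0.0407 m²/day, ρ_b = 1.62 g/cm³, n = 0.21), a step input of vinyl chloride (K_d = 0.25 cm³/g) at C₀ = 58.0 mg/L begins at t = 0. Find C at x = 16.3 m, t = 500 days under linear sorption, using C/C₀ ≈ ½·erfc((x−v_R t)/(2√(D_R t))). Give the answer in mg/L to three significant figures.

Retardation factor R = 1 + ρ_b·K_d/n = 1 + 1.62 × 0.25/0.21 = 2.929.
Sorption retards both mechanisms: v_R = v/R = 0.03995 m/day, D_R = D/R = 0.01390 m²/day.
v_R·t = 0.03995 × 500 = 19.975 m; 2√(D_R t) = 5.273 m; argument = (16.3 − 19.975)/5.273 = -0.6969.
C = C₀ × ½·erfc(-0.6969) = 58.0 × 0.8378 = 48.6 mg/L.

48.6 mg/L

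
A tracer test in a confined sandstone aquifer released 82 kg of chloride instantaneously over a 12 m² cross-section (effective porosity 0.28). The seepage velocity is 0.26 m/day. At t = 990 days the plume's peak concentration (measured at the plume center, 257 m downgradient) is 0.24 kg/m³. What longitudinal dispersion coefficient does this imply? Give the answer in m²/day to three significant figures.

At the plume center C_max = M/(n_e·A·√(4πDt)), so D = M²/(4πt·(n_e·A·C_max)²).
n_e·A·C_max = 0.28 × 12 × 0.24 = 0.8064 kg/m.
D = 82²/(4π × 990 × 0.8064²) = 0.831 m²/day.

0.831 m²/day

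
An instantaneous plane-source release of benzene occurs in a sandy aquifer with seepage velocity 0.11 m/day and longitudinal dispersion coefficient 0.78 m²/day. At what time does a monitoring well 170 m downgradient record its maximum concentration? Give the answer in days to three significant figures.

1480 days

For the 1D instantaneous-source solution, setting ∂C/∂t = 0 at fixed x gives v²t² + 2Dt − x² = 0, so t = (√(D² + v²x²) − D)/v².
√(D² + v²x²) = √(0.78² + 0.11² × 170²) = 18.72; v² = 0.0121.
t = (18.72 − 0.78)/0.0121 = 1480 days (vs. the pure-advection estimate x/v = 1550 d).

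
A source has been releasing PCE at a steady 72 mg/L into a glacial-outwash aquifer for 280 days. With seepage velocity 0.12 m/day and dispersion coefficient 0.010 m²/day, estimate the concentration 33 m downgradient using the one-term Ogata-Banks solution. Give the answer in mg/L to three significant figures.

43.2 mg/L

For a continuous step input, C/C₀ ≈ ½·erfc((x−vt)/(2√(Dt))).
vt = 0.12 × 280 = 33.6 m and 2√(Dt) = 2√(0.010 × 280) = 3.347 m.
Argument (x−vt)/(2√(Dt)) = (33 − 33.6)/3.347 = -0.1793; ½·erfc(-0.1793) = 0.6001.
C = 72 × 0.6001 = 43.2 mg/L.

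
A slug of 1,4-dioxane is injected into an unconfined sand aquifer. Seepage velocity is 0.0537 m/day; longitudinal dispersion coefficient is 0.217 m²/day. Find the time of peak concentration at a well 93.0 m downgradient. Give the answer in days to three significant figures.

For the 1D instantaneous-source solution, setting ∂C/∂t = 0 at fixed x gives v²t² + 2Dt − x² = 0, so t = (√(D² + v²x²) − D)/v².
√(D² + v²x²) = √(0.217² + 0.0537² × 93.0²) = 4.999; v² = 0.00288369.
t = (4.999 − 0.217)/0.00288369 = 1660 days (vs. the pure-advection estimate x/v = 1730 d).

1660 days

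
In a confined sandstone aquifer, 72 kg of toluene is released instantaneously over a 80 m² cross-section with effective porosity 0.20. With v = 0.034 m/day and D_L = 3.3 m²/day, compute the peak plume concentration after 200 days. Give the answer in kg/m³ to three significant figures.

0.0494 kg/m³

The peak of an instantaneous 1D plume sits at x = vt; there the Gaussian factor is 1 and C_max = M/(n_e·A·√(4πDt)), where n_e·A is the pore area the mass is dissolved in.
√(4πDt) = √(4π × 3.3 × 200) = 91.07 m, so C_max = 72/(0.20 × 80 × 91.07) = 0.0494 kg/m³.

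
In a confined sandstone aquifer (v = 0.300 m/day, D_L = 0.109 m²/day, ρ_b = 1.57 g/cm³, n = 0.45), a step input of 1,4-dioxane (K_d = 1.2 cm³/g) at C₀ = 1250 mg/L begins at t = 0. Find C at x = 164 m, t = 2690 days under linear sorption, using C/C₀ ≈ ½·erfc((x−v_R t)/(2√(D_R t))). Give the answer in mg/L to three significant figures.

Retardation factor R = 1 + ρ_b·K_d/n = 1 + 1.57 × 1.2/0.45 = 5.187.
Sorption retards both mechanisms: v_R = v/R = 0.05784 m/day, D_R = D/R = 0.02101 m²/day.
v_R·t = 0.05784 × 2690 = 155.5896 m; 2√(D_R t) = 15.04 m; argument = (164 − 155.5896)/15.04 = 0.5592.
C = C₀ × ½·erfc(0.5592) = 1250 × 0.2145 = 268 mg/L.

268 mg/L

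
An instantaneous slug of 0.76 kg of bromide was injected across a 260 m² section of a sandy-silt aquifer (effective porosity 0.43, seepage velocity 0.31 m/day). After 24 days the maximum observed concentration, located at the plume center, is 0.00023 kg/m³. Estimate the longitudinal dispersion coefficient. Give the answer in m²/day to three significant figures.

At the plume center C_max = M/(n_e·A·√(4πDt)), so D = M²/(4πt·(n_e·A·C_max)²).
n_e·A·C_max = 0.43 × 260 × 0.00023 = 0.02571 kg/m.
D = 0.76²/(4π × 24 × 0.02571²) = 2.90 m²/day.

2.90 m²/day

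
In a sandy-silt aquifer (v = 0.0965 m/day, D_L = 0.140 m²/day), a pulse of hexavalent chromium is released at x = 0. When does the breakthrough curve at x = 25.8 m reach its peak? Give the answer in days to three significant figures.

253 days

For the 1D instantaneous-source solution, setting ∂C/∂t = 0 at fixed x gives v²t² + 2Dt − x² = 0, so t = (√(D² + v²x²) − D)/v².
√(D² + v²x²) = √(0.140² + 0.0965² × 25.8²) = 2.494; v² = 0.00931225.
t = (2.494 − 0.140)/0.00931225 = 253 days (vs. the pure-advection estimate x/v = 267 d).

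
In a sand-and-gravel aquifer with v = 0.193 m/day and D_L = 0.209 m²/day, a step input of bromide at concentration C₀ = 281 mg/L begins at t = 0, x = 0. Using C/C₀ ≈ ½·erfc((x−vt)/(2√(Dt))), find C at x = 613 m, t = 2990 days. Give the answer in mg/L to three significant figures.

43.5 mg/L

For a continuous step input, C/C₀ ≈ ½·erfc((x−vt)/(2√(Dt))).
vt = 0.193 × 2990 = 577.07 m and 2√(Dt) = 2√(0.209 × 2990) = 50.00 m.
Argument (x−vt)/(2√(Dt)) = (613 − 577.07)/50.00 = 0.7186; ½·erfc(0.7186) = 0.1548.
C = 281 × 0.1548 = 43.5 mg/L.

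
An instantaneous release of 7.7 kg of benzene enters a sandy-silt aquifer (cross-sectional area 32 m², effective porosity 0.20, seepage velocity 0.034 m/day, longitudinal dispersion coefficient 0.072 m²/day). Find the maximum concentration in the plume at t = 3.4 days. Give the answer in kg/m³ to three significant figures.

The peak of an instantaneous 1D plume sits at x = vt; there the Gaussian factor is 1 and C_max = M/(n_e·A·√(4πDt)), where n_e·A is the pore area the mass is dissolved in.
√(4πDt) = √(4π × 0.072 × 3.4) = 1.754 m, so C_max = 7.7/(0.20 × 32 × 1.754) = 0.686 kg/m³.

0.686 kg/m³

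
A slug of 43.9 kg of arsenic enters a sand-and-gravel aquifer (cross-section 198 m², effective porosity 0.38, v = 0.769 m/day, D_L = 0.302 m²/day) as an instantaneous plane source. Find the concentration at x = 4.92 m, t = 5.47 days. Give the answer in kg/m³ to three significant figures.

0.119 kg/m³

For an instantaneous plane source, C(x,t) = M/(n_e·A·√(4πDt)) · exp(−(x−vt)²/(4Dt)), with n_e·A the pore (flow) area.
Plume center vt = 0.769 × 5.47 = 4.20643 m, so the well at 4.92 m is 0.71357 m downgradient of the peak.
√(4πDt) = 4.556 m, giving peak height M/(n_e·A·√(4πDt)) = 43.9/(0.38 × 198 × 4.556) = 0.1281 kg/m³.
(x−vt)²/(4Dt) = (0.71357)²/(4 × 0.302 × 5.47) = 0.07706; exp(−0.07706) = 0.9258.
C = 0.1281 × 0.9258 = 0.119 kg/m³.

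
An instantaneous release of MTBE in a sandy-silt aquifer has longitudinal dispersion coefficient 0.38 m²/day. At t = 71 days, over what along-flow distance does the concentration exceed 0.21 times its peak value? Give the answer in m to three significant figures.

The plume is Gaussian with σ = √(2Dt) = √(2 × 0.38 × 71) = 7.346 m.
C/C_peak = exp(−Δx²/(2σ²)) = 0.21 ⇒ Δx = σ·√(−2 ln 0.21) = 7.346 × 1.767 = 12.98 m.
Width = 2Δx = 26.0 m.

26.0 m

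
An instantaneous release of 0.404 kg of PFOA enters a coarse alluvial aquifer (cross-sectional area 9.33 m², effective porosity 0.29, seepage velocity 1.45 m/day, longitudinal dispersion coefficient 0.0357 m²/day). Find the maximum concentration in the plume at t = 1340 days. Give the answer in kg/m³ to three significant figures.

The peak of an instantaneous 1D plume sits at x = vt; there the Gaussian factor is 1 and C_max = M/(n_e·A·√(4πDt)), where n_e·A is the pore area the mass is dissolved in.
√(4πDt) = √(4π × 0.0357 × 1340) = 24.52 m, so C_max = 0.404/(0.29 × 9.33 × 24.52) = 0.00609 kg/m³.

0.00609 kg/m³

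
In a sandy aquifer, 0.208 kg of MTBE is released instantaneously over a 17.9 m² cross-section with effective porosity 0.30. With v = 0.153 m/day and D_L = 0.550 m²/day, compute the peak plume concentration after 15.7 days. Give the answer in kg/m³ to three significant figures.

The peak of an instantaneous 1D plume sits at x = vt; there the Gaussian factor is 1 and C_max = M/(n_e·A·√(4πDt)), where n_e·A is the pore area the mass is dissolved in.
√(4πDt) = √(4π × 0.550 × 15.7) = 10.42 m, so C_max = 0.208/(0.30 × 17.9 × 10.42) = 0.00372 kg/m³.

0.00372 kg/m³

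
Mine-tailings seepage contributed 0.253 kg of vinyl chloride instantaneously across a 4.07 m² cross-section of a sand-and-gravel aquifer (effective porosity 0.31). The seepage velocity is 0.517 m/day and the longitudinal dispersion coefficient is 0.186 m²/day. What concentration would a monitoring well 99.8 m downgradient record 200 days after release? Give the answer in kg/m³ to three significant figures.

For an instantaneous plane source, C(x,t) = M/(n_e·A·√(4πDt)) · exp(−(x−vt)²/(4Dt)), with n_e·A the pore (flow) area.
Plume center vt = 0.517 × 200 = 103.4 m, so the well at 99.8 m is 3.6 m upgradient of the peak.
√(4πDt) = 21.62 m, giving peak height M/(n_e·A·√(4πDt)) = 0.253/(0.31 × 4.07 × 21.62) = 0.009275 kg/m³.
(x−vt)²/(4Dt) = (-3.6)²/(4 × 0.186 × 200) = 0.08710; exp(−0.08710) = 0.9166.
C = 0.009275 × 0.9166 = 0.00850 kg/m³.

0.00850 kg/m³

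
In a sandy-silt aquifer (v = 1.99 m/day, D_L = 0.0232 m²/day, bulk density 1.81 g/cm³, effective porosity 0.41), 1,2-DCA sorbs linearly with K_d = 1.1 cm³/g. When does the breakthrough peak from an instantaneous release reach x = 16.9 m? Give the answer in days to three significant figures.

Retardation factor R = 1 + ρ_b·K_d/n = 1 + 1.81 × 1.1/0.41 = 5.856.
Sorption retards both mechanisms: v_R = v/R = 0.3398 m/day, D_R = D/R = 0.003962 m²/day.
Peak time from v_R²t² + 2D_R t − x² = 0: t = (√(D_R² + v_R²x²) − D_R)/v_R².
√(D_R² + v_R²x²) = √(0.003962² + 0.3398² × 16.9²) = 5.743; v_R² = 0.1155.
t = (5.743 − 0.003962)/0.1155 = 49.7 days.

49.7 days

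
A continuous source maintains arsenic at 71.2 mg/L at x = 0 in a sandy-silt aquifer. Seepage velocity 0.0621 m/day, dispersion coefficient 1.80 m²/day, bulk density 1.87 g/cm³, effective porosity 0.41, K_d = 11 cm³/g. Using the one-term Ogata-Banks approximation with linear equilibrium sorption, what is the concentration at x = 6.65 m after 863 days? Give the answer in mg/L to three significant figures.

Retardation factor R = 1 + ρ_b·K_d/n = 1 + 1.87 × 11/0.41 = 51.17.
Sorption retards both mechanisms: v_R = v/R = 0.001214 m/day, D_R = D/R = 0.03518 m²/day.
v_R·t = 0.001214 × 863 = 1.047682 m; 2√(D_R t) = 11.02 m; argument = (6.65 − 1.047682)/11.02 = 0.5084.
C = C₀ × ½·erfc(0.5084) = 71.2 × 0.2361 = 16.8 mg/L.

16.8 mg/L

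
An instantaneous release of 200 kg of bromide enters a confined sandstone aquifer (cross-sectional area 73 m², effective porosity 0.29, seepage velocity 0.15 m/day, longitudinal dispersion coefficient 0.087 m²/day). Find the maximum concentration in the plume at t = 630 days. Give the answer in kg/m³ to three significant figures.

0.360 kg/m³

The peak of an instantaneous 1D plume sits at x = vt; there the Gaussian factor is 1 and C_max = M/(n_e·A·√(4πDt)), where n_e·A is the pore area the mass is dissolved in.
√(4πDt) = √(4π × 0.087 × 630) = 26.24 m, so C_max = 200/(0.29 × 73 × 26.24) = 0.360 kg/m³.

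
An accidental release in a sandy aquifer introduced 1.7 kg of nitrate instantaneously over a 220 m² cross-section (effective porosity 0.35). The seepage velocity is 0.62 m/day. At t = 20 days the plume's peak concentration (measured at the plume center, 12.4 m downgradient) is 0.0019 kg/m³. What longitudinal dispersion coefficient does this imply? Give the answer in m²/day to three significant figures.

0.537 m²/day

At the plume center C_max = M/(n_e·A·√(4πDt)), so D = M²/(4πt·(n_e·A·C_max)²).
n_e·A·C_max = 0.35 × 220 × 0.0019 = 0.1463 kg/m.
D = 1.7²/(4π × 20 × 0.1463²) = 0.537 m²/day.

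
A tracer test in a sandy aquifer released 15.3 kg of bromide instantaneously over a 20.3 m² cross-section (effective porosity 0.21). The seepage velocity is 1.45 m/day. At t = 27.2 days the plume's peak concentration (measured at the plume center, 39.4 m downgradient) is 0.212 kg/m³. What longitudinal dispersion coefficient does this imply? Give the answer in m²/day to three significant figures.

0.838 m²/day

At the plume center C_max = M/(n_e·A·√(4πDt)), so D = M²/(4πt·(n_e·A·C_max)²).
n_e·A·C_max = 0.21 × 20.3 × 0.212 = 0.9038 kg/m.
D = 15.3²/(4π × 27.2 × 0.9038²) = 0.838 m²/day.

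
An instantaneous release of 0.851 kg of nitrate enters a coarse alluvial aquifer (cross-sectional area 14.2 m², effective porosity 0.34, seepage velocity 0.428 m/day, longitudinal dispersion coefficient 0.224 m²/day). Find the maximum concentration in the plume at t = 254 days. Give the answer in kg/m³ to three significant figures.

0.00659 kg/m³

The peak of an instantaneous 1D plume sits at x = vt; there the Gaussian factor is 1 and C_max = M/(n_e·A·√(4πDt)), where n_e·A is the pore area the mass is dissolved in.
√(4πDt) = √(4π × 0.224 × 254) = 26.74 m, so C_max = 0.851/(0.34 × 14.2 × 26.74) = 0.00659 kg/m³.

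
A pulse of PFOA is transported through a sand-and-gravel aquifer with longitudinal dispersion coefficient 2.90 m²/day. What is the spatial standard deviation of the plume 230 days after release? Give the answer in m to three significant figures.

Dispersive spreading gives a Gaussian with σ² = 2Dt; advection only shifts the center.
σ = √(2 × 2.90 × 230) = 36.5 m.

36.5 m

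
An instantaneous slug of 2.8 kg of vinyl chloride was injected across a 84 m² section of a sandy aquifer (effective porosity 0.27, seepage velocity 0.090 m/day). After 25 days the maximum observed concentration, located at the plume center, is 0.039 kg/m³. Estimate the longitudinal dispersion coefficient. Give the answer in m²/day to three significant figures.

0.0319 m²/day

At the plume center C_max = M/(n_e·A·√(4πDt)), so D = M²/(4πt·(n_e·A·C_max)²).
n_e·A·C_max = 0.27 × 84 × 0.039 = 0.8845 kg/m.
D = 2.8²/(4π × 25 × 0.8845²) = 0.0319 m²/day.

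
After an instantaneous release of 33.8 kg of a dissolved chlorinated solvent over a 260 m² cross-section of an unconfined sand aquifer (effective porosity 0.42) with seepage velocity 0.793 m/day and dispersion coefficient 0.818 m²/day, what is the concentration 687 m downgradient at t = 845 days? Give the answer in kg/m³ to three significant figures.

0.00299 kg/m³

For an instantaneous plane source, C(x,t) = M/(n_e·A·√(4πDt)) · exp(−(x−vt)²/(4Dt)), with n_e·A the pore (flow) area.
Plume center vt = 0.793 × 845 = 670.085 m, so the well at 687 m is 16.915 m downgradient of the peak.
√(4πDt) = 93.20 m, giving peak height M/(n_e·A·√(4πDt)) = 33.8/(0.42 × 260 × 93.20) = 0.003321 kg/m³.
(x−vt)²/(4Dt) = (16.915)²/(4 × 0.818 × 845) = 0.1035; exp(−0.1035) = 0.9017.
C = 0.003321 × 0.9017 = 0.00299 kg/m³.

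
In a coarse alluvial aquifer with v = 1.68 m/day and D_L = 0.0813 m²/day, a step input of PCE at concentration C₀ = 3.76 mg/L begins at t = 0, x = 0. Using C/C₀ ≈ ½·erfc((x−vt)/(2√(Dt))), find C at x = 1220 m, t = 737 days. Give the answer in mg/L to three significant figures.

3.58 mg/L

For a continuous step input, C/C₀ ≈ ½·erfc((x−vt)/(2√(Dt))).
vt = 1.68 × 737 = 1238.16 m and 2√(Dt) = 2√(0.0813 × 737) = 15.48 m.
Argument (x−vt)/(2√(Dt)) = (1220 − 1238.16)/15.48 = -1.173; ½·erfc(-1.173) = 0.9514.
C = 3.76 × 0.9514 = 3.58 mg/L.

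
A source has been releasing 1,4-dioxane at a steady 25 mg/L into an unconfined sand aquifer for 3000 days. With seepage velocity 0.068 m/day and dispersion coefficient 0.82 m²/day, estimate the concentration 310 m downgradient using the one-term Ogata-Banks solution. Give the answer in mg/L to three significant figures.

1.63 mg/L

For a continuous step input, C/C₀ ≈ ½·erfc((x−vt)/(2√(Dt))).
vt = 0.068 × 3000 = 204 m and 2√(Dt) = 2√(0.82 × 3000) = 99.20 m.
Argument (x−vt)/(2√(Dt)) = (310 − 204)/99.20 = 1.069; ½·erfc(1.069) = 0.06529.
C = 25 × 0.06529 = 1.63 mg/L.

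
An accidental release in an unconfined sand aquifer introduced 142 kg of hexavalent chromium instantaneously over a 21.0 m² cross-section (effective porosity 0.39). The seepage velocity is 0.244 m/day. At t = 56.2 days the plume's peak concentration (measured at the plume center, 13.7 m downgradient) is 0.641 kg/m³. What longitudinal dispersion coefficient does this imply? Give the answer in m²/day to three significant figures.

At the plume center C_max = M/(n_e·A·√(4πDt)), so D = M²/(4πt·(n_e·A·C_max)²).
n_e·A·C_max = 0.39 × 21.0 × 0.641 = 5.250 kg/m.
D = 142²/(4π × 56.2 × 5.250²) = 1.04 m²/day.

1.04 m²/day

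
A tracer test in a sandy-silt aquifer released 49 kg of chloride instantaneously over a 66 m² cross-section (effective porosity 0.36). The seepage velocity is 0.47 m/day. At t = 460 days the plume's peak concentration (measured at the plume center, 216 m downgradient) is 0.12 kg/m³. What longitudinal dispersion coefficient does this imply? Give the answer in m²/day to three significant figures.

0.0511 m²/day

At the plume center C_max = M/(n_e·A·√(4πDt)), so D = M²/(4πt·(n_e·A·C_max)²).
n_e·A·C_max = 0.36 × 66 × 0.12 = 2.851 kg/m.
D = 49²/(4π × 460 × 2.851²) = 0.0511 m²/day.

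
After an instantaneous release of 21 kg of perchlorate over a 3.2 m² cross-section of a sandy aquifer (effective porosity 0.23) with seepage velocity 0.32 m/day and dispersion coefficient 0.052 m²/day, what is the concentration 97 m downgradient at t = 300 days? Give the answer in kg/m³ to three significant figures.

2.01 kg/m³

For an instantaneous plane source, C(x,t) = M/(n_e·A·√(4πDt)) · exp(−(x−vt)²/(4Dt)), with n_e·A the pore (flow) area.
Plume center vt = 0.32 × 300 = 96 m, so the well at 97 m is 1 m downgradient of the peak.
√(4πDt) = 14.00 m, giving peak height M/(n_e·A·√(4πDt)) = 21/(0.23 × 3.2 × 14.00) = 2.038 kg/m³.
(x−vt)²/(4Dt) = (1)²/(4 × 0.052 × 300) = 0.01603; exp(−0.01603) = 0.9841.
C = 2.038 × 0.9841 = 2.01 kg/m³.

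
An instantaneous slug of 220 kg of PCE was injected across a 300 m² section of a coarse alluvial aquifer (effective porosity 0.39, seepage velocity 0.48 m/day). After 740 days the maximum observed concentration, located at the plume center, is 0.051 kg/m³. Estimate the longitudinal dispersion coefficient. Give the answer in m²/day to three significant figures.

0.146 m²/day

At the plume center C_max = M/(n_e·A·√(4πDt)), so D = M²/(4πt·(n_e·A·C_max)²).
n_e·A·C_max = 0.39 × 300 × 0.051 = 5.967 kg/m.
D = 220²/(4π × 740 × 5.967²) = 0.146 m²/day.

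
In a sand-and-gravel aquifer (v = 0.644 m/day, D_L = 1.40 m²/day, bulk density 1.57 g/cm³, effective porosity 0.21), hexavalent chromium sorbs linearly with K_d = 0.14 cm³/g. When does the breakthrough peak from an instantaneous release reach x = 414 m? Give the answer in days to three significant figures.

1310 days

Retardation factor R = 1 + ρ_b·K_d/n = 1 + 1.57 × 0.14/0.21 = 2.047.
Sorption retards both mechanisms: v_R = v/R = 0.3146 m/day, D_R = D/R = 0.6839 m²/day.
Peak time from v_R²t² + 2D_R t − x² = 0: t = (√(D_R² + v_R²x²) − D_R)/v_R².
√(D_R² + v_R²x²) = √(0.6839² + 0.3146² × 414²) = 130.2; v_R² = 0.09897.
t = (130.2 − 0.6839)/0.09897 = 1310 days.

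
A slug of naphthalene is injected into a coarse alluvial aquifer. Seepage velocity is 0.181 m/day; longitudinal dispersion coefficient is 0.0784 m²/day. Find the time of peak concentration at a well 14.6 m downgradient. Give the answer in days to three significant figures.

78.3 days

For the 1D instantaneous-source solution, setting ∂C/∂t = 0 at fixed x gives v²t² + 2Dt − x² = 0, so t = (√(D² + v²x²) − D)/v².
√(D² + v²x²) = √(0.0784² + 0.181² × 14.6²) = 2.644; v² = 0.032761.
t = (2.644 − 0.0784)/0.032761 = 78.3 days (vs. the pure-advection estimate x/v = 80.7 d).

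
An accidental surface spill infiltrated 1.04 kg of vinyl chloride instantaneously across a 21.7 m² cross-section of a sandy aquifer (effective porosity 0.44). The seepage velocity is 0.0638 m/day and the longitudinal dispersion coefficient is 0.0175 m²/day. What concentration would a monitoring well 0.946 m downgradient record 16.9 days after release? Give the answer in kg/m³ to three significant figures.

0.0557 kg/m³

For an instantaneous plane source, C(x,t) = M/(n_e·A·√(4πDt)) · exp(−(x−vt)²/(4Dt)), with n_e·A the pore (flow) area.
Plume center vt = 0.0638 × 16.9 = 1.07822 m, so the well at 0.946 m is 0.13222 m upgradient of the peak.
√(4πDt) = 1.928 m, giving peak height M/(n_e·A·√(4πDt)) = 1.04/(0.44 × 21.7 × 1.928) = 0.05650 kg/m³.
(x−vt)²/(4Dt) = (-0.13222)²/(4 × 0.0175 × 16.9) = 0.01478; exp(−0.01478) = 0.9853.
C = 0.05650 × 0.9853 = 0.0557 kg/m³.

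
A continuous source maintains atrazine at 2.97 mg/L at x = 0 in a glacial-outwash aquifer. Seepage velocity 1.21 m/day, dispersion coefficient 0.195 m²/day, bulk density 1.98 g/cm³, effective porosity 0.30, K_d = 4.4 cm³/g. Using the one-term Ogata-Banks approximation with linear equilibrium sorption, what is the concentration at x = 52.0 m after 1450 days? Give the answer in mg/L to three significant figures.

Retardation factor R = 1 + ρ_b·K_d/n = 1 + 1.98 × 4.4/0.30 = 30.04.
Sorption retards both mechanisms: v_R = v/R = 0.04028 m/day, D_R = D/R = 0.006491 m²/day.
v_R·t = 0.04028 × 1450 = 58.406 m; 2√(D_R t) = 6.136 m; argument = (52.0 − 58.406)/6.136 = -1.044.
C = C₀ × ½·erfc(-1.044) = 2.97 × 0.9301 = 2.76 mg/L.

2.76 mg/L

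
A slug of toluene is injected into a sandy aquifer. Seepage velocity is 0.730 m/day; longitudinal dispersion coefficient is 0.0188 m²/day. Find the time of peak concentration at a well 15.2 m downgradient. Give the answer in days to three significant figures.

20.8 days

For the 1D instantaneous-source solution, setting ∂C/∂t = 0 at fixed x gives v²t² + 2Dt − x² = 0, so t = (√(D² + v²x²) − D)/v².
√(D² + v²x²) = √(0.0188² + 0.730² × 15.2²) = 11.10; v² = 0.5329.
t = (11.10 − 0.0188)/0.5329 = 20.8 days (vs. the pure-advection estimate x/v = 20.8 d).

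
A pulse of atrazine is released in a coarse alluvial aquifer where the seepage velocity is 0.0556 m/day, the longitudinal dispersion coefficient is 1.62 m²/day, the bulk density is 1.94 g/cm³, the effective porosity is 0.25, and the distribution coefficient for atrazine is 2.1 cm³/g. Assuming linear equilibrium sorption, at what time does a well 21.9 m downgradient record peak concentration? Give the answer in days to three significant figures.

Retardation factor R = 1 + ρ_b·K_d/n = 1 + 1.94 × 2.1/0.25 = 17.30.
Sorption retards both mechanisms: v_R = v/R = 0.003214 m/day, D_R = D/R = 0.09364 m²/day.
Peak time from v_R²t² + 2D_R t − x² = 0: t = (√(D_R² + v_R²x²) − D_R)/v_R².
√(D_R² + v_R²x²) = √(0.09364² + 0.003214² × 21.9²) = 0.1171; v_R² = 1.033e-05.
t = (0.1171 − 0.09364)/1.033e-05 = 2270 days.

2270 days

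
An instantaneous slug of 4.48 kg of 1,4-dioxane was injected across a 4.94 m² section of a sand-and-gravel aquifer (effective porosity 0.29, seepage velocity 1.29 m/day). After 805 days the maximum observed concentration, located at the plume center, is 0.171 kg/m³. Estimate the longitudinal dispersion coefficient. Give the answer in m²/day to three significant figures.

0.0331 m²/day

At the plume center C_max = M/(n_e·A·√(4πDt)), so D = M²/(4πt·(n_e·A·C_max)²).
n_e·A·C_max = 0.29 × 4.94 × 0.171 = 0.2450 kg/m.
D = 4.48²/(4π × 805 × 0.2450²) = 0.0331 m²/day.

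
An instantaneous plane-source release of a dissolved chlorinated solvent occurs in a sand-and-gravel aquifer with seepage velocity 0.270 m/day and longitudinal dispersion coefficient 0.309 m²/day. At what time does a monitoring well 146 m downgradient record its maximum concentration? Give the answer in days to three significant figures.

For the 1D instantaneous-source solution, setting ∂C/∂t = 0 at fixed x gives v²t² + 2Dt − x² = 0, so t = (√(D² + v²x²) − D)/v².
√(D² + v²x²) = √(0.309² + 0.270² × 146²) = 39.42; v² = 0.0729.
t = (39.42 − 0.309)/0.0729 = 537 days (vs. the pure-advection estimate x/v = 541 d).

537 days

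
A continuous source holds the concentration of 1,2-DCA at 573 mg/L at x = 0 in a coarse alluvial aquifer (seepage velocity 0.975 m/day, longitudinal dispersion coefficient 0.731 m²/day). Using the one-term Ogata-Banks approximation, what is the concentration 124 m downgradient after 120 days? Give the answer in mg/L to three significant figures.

For a continuous step input, C/C₀ ≈ ½·erfc((x−vt)/(2√(Dt))).
vt = 0.975 × 120 = 117 m and 2√(Dt) = 2√(0.731 × 120) = 18.73 m.
Argument (x−vt)/(2√(Dt)) = (124 − 117)/18.73 = 0.3737; ½·erfc(0.3737) = 0.2986.
C = 573 × 0.2986 = 171 mg/L.

171 mg/L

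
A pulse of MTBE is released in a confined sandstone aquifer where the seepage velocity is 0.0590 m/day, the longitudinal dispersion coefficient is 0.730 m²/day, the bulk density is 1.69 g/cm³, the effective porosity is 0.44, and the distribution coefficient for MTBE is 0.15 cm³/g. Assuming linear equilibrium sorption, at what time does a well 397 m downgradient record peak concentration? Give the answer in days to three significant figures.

10300 days

Retardation factor R = 1 + ρ_b·K_d/n = 1 + 1.69 × 0.15/0.44 = 1.576.
Sorption retards both mechanisms: v_R = v/R = 0.03744 m/day, D_R = D/R = 0.4632 m²/day.
Peak time from v_R²t² + 2D_R t − x² = 0: t = (√(D_R² + v_R²x²) − D_R)/v_R².
√(D_R² + v_R²x²) = √(0.4632² + 0.03744² × 397²) = 14.87; v_R² = 0.001402.
t = (14.87 − 0.4632)/0.001402 = 10300 days.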